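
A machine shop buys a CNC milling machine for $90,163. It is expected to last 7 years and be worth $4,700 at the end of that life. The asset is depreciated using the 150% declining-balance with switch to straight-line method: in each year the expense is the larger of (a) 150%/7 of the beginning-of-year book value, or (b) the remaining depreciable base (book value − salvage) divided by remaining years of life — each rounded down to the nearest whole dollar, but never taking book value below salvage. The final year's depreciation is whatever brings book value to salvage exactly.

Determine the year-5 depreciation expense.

Depreciable base = $90,163 − $4,700 = $85,463.
Year 1: DB = ⌊$90,163 × 150%/7⌋ = $19,320; SL = ⌊$85,463/7⌋ = $12,209 → take DB $19,320. Book value $70,843.
Year 2: DB = ⌊$70,843 × 150%/7⌋ = $15,180; SL = ⌊$66,143/6⌋ = $11,023 → take DB $15,180. Book value $55,663.
Year 3: DB = ⌊$55,663 × 150%/7⌋ = $11,927; SL = ⌊$50,963/5⌋ = $10,192 → take DB $11,927. Book value $43,736.
Year 4: DB = ⌊$43,736 × 150%/7⌋ = $9,372; SL = ⌊$39,036/4⌋ = $9,759 → take SL $9,759. Book value $33,977.
Year 5: DB = ⌊$33,977 × 150%/7⌋ = $7,280; SL = ⌊$29,277/3⌋ = $9,759 → take SL $9,759. Book value $24,218.

$9,759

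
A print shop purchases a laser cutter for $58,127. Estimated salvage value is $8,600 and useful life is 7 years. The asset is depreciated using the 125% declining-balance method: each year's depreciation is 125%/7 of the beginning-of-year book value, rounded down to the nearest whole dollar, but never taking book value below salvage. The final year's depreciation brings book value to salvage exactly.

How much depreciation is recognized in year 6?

$3,882

Depreciable base = $58,127 − $8,600 = $49,527.
Year 1: ⌊$58,127 × 125%/7⌋ = $10,379. Book value $47,748.
Year 2: ⌊$47,748 × 125%/7⌋ = $8,526. Book value $39,222.
Year 3: ⌊$39,222 × 125%/7⌋ = $7,003. Book value $32,219.
Year 4: ⌊$32,219 × 125%/7⌋ = $5,753. Book value $26,466.
Year 5: ⌊$26,466 × 125%/7⌋ = $4,726. Book value $21,740.
Year 6: ⌊$21,740 × 125%/7⌋ = $3,882. Book value $17,858.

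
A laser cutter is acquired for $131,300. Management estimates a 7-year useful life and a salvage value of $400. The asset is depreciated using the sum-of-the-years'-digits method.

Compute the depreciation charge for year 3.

$23,375

Depreciable base = $131,300 − $400 = $130,900.
Sum of the years' digits = 7+6+5+4+3+2+1 = 28.
Year 1: $130,900 × 7/28 = $32,725. Book value $98,575.
Year 2: $130,900 × 6/28 = $28,050. Book value $70,525.
Year 3: $130,900 × 5/28 = $23,375. Book value $47,150.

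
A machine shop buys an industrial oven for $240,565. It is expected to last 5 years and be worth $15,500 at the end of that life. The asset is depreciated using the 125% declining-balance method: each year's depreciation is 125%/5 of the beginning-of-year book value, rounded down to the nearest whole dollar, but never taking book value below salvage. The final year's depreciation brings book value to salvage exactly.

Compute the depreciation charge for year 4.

$25,372

Depreciable base = $240,565 − $15,500 = $225,065.
Year 1: ⌊$240,565 × 125%/5⌋ = $60,141. Book value $180,424.
Year 2: ⌊$180,424 × 125%/5⌋ = $45,106. Book value $135,318.
Year 3: ⌊$135,318 × 125%/5⌋ = $33,829. Book value $101,489.
Year 4: ⌊$101,489 × 125%/5⌋ = $25,372. Book value $76,117.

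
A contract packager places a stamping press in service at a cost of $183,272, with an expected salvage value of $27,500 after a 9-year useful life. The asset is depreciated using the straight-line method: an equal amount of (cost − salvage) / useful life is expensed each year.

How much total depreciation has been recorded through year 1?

$17,308

Depreciable base = $183,272 − $27,500 = $155,772.
Annual expense = $155,772 / 9 = $17,308.
End of year 1: book value $165,964.
Accumulated through year 1 = $183,272 − $165,964 = $17,308.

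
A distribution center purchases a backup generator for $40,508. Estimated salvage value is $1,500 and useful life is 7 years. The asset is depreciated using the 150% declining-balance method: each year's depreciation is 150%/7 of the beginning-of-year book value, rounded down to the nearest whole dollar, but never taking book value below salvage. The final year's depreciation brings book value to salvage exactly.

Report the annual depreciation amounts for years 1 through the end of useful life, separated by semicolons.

$8,680; $6,820; $5,358; $4,210; $3,308; $2,599; $8,033

Depreciable base = $40,508 − $1,500 = $39,008.
Year 1: ⌊$40,508 × 150%/7⌋ = $8,680. Book value $31,828.
Year 2: ⌊$31,828 × 150%/7⌋ = $6,820. Book value $25,008.
Year 3: ⌊$25,008 × 150%/7⌋ = $5,358. Book value $19,650.
Year 4: ⌊$19,650 × 150%/7⌋ = $4,210. Book value $15,440.
Year 5: ⌊$15,440 × 150%/7⌋ = $3,308. Book value $12,132.
Year 6: ⌊$12,132 × 150%/7⌋ = $2,599. Book value $9,533.
Year 7 (final): $9,533 − $1,500 = $8,033. Book value $1,500.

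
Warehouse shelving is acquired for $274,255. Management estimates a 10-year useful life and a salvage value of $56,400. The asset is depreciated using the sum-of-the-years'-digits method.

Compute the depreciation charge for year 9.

$7,922

Depreciable base = $274,255 − $56,400 = $217,855.
Sum of the years' digits = 10+9+8+7+6+5+4+3+2+1 = 55.
Year 1: $217,855 × 10/55 = $39,610. Book value $234,645.
Year 2: $217,855 × 9/55 = $35,649. Book value $198,996.
Year 3: $217,855 × 8/55 = $31,688. Book value $167,308.
Year 4: $217,855 × 7/55 = $27,727. Book value $139,581.
Year 5: $217,855 × 6/55 = $23,766. Book value $115,815.
Year 6: $217,855 × 5/55 = $19,805. Book value $96,010.
Year 7: $217,855 × 4/55 = $15,844. Book value $80,166.
Year 8: $217,855 × 3/55 = $11,883. Book value $68,283.
Year 9: $217,855 × 2/55 = $7,922. Book value $60,361.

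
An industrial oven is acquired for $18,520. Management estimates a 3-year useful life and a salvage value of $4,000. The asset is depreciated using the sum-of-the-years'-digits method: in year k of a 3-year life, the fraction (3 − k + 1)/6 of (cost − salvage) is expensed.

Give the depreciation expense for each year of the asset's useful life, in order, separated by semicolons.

Depreciable base = $18,520 − $4,000 = $14,520.
Sum of the years' digits = 3+2+1 = 6.
Year 1: $14,520 × 3/6 = $7,260. Book value $11,260.
Year 2: $14,520 × 2/6 = $4,840. Book value $6,420.
Year 3: $14,520 × 1/6 = $2,420. Book value $4,000.

$7,260; $4,840; $2,420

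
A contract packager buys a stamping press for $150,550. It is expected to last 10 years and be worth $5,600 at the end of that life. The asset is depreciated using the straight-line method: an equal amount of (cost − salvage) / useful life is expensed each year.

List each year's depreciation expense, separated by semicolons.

Depreciable base = $150,550 − $5,600 = $144,950.
Annual expense = $144,950 / 10 = $14,495.
End of year 1: book value $136,055.
End of year 2: book value $121,560.
End of year 3: book value $107,065.
End of year 4: book value $92,570.
End of year 5: book value $78,075.
End of year 6: book value $63,580.
End of year 7: book value $49,085.
End of year 8: book value $34,590.
End of year 9: book value $20,095.
End of year 10: book value $5,600.

$14,495; $14,495; $14,495; $14,495; $14,495; $14,495; $14,495; $14,495; $14,495; $14,495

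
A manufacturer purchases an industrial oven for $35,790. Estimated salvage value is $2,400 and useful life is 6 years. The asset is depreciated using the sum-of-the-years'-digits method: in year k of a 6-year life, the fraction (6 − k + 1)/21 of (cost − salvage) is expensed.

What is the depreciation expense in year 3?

Depreciable base = $35,790 − $2,400 = $33,390.
Sum of the years' digits = 6+5+4+3+2+1 = 21.
Year 1: $33,390 × 6/21 = $9,540. Book value $26,250.
Year 2: $33,390 × 5/21 = $7,950. Book value $18,300.
Year 3: $33,390 × 4/21 = $6,360. Book value $11,940.

$6,360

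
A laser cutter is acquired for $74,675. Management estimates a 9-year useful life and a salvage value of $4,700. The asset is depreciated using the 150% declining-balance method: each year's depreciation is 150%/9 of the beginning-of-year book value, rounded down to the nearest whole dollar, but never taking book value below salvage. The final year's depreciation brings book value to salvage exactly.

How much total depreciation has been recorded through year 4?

$38,661

Depreciable base = $74,675 − $4,700 = $69,975.
Year 1: ⌊$74,675 × 150%/9⌋ = $12,445. Book value $62,230.
Year 2: ⌊$62,230 × 150%/9⌋ = $10,371. Book value $51,859.
Year 3: ⌊$51,859 × 150%/9⌋ = $8,643. Book value $43,216.
Year 4: ⌊$43,216 × 150%/9⌋ = $7,202. Book value $36,014.
Accumulated through year 4 = $74,675 − $36,014 = $38,661.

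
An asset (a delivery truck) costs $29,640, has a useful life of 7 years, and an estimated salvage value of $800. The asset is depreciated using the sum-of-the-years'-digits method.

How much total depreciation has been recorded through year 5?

Depreciable base = $29,640 − $800 = $28,840.
Sum of the years' digits = 7+6+5+4+3+2+1 = 28.
Year 1: $28,840 × 7/28 = $7,210. Book value $22,430.
Year 2: $28,840 × 6/28 = $6,180. Book value $16,250.
Year 3: $28,840 × 5/28 = $5,150. Book value $11,100.
Year 4: $28,840 × 4/28 = $4,120. Book value $6,980.
Year 5: $28,840 × 3/28 = $3,090. Book value $3,890.
Accumulated through year 5 = $29,640 − $3,890 = $25,750.

$25,750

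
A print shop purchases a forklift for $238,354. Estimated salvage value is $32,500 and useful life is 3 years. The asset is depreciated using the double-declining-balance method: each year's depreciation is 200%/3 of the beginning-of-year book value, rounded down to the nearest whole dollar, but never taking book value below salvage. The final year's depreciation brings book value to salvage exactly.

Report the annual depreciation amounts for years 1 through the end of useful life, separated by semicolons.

Depreciable base = $238,354 − $32,500 = $205,854.
Year 1: ⌊$238,354 × 200%/3⌋ = $158,902. Book value $79,452.
Year 2: ⌊$79,452 × 200%/3⌋ = $52,968, capped at $46,952. Book value $32,500.
Year 3 (final): $32,500 − $32,500 = $0. Book value $32,500.

$158,902; $46,952; $0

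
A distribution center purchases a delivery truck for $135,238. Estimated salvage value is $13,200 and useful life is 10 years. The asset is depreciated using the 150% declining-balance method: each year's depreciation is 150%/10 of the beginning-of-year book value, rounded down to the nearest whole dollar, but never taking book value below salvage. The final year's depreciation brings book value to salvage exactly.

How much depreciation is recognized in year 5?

Depreciable base = $135,238 − $13,200 = $122,038.
Year 1: ⌊$135,238 × 150%/10⌋ = $20,285. Book value $114,953.
Year 2: ⌊$114,953 × 150%/10⌋ = $17,242. Book value $97,711.
Year 3: ⌊$97,711 × 150%/10⌋ = $14,656. Book value $83,055.
Year 4: ⌊$83,055 × 150%/10⌋ = $12,458. Book value $70,597.
Year 5: ⌊$70,597 × 150%/10⌋ = $10,589. Book value $60,008.

$10,589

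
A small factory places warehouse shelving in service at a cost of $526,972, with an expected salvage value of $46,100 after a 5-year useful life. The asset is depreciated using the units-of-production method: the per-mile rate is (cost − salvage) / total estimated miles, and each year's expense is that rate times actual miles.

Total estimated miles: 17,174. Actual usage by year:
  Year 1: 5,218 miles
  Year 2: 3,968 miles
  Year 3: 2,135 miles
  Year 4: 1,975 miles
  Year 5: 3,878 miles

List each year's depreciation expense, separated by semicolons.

$146,104; $111,104; $59,780; $55,300; $108,584

Depreciable base = $526,972 − $46,100 = $480,872.
Rate = $480,872 / 17,174 miles = $28 per mile.
Year 1: 5,218 × $28 = $146,104. Book value $380,868.
Year 2: 3,968 × $28 = $111,104. Book value $269,764.
Year 3: 2,135 × $28 = $59,780. Book value $209,984.
Year 4: 1,975 × $28 = $55,300. Book value $154,684.
Year 5: 3,878 × $28 = $108,584. Book value $46,100.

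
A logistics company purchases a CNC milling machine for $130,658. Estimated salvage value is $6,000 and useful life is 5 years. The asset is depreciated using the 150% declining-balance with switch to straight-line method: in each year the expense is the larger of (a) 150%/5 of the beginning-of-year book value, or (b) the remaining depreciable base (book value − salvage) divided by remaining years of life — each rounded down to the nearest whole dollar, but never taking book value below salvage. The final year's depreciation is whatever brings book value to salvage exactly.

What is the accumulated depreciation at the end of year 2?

$66,635

Depreciable base = $130,658 − $6,000 = $124,658.
Year 1: DB = ⌊$130,658 × 150%/5⌋ = $39,197; SL = ⌊$124,658/5⌋ = $24,931 → take DB $39,197. Book value $91,461.
Year 2: DB = ⌊$91,461 × 150%/5⌋ = $27,438; SL = ⌊$85,461/4⌋ = $21,365 → take DB $27,438. Book value $64,023.
Accumulated through year 2 = $130,658 − $64,023 = $66,635.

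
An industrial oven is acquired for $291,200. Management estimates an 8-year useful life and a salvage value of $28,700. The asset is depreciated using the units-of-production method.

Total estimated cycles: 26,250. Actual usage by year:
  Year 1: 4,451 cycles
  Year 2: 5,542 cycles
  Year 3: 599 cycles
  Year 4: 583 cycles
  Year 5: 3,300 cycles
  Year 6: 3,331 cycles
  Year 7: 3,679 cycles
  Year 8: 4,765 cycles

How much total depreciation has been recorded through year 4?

$111,750

Depreciable base = $291,200 − $28,700 = $262,500.
Rate = $262,500 / 26,250 cycles = $10 per cycle.
Year 1: 4,451 × $10 = $44,510. Book value $246,690.
Year 2: 5,542 × $10 = $55,420. Book value $191,270.
Year 3: 599 × $10 = $5,990. Book value $185,280.
Year 4: 583 × $10 = $5,830. Book value $179,450.
Accumulated through year 4 = $291,200 − $179,450 = $111,750.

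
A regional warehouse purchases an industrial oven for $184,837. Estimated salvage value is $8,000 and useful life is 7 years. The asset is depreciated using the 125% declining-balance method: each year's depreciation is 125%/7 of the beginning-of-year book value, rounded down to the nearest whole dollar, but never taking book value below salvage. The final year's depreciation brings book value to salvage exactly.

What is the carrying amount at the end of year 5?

$69,127

Depreciable base = $184,837 − $8,000 = $176,837.
Year 1: ⌊$184,837 × 125%/7⌋ = $33,006. Book value $151,831.
Year 2: ⌊$151,831 × 125%/7⌋ = $27,112. Book value $124,719.
Year 3: ⌊$124,719 × 125%/7⌋ = $22,271. Book value $102,448.
Year 4: ⌊$102,448 × 125%/7⌋ = $18,294. Book value $84,154.
Year 5: ⌊$84,154 × 125%/7⌋ = $15,027. Book value $69,127.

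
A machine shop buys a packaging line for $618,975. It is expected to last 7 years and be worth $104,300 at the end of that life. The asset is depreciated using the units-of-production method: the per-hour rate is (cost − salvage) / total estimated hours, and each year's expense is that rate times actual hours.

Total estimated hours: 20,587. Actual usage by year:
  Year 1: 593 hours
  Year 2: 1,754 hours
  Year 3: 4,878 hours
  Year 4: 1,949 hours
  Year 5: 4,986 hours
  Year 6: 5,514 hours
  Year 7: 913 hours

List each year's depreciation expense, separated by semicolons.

$14,825; $43,850; $121,950; $48,725; $124,650; $137,850; $22,825

Depreciable base = $618,975 − $104,300 = $514,675.
Rate = $514,675 / 20,587 hours = $25 per hour.
Year 1: 593 × $25 = $14,825. Book value $604,150.
Year 2: 1,754 × $25 = $43,850. Book value $560,300.
Year 3: 4,878 × $25 = $121,950. Book value $438,350.
Year 4: 1,949 × $25 = $48,725. Book value $389,625.
Year 5: 4,986 × $25 = $124,650. Book value $264,975.
Year 6: 5,514 × $25 = $137,850. Book value $127,125.
Year 7: 913 × $25 = $22,825. Book value $104,300.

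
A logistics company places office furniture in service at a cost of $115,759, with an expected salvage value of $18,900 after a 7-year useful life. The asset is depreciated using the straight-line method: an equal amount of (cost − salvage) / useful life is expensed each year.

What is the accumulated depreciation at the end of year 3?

$41,511

Depreciable base = $115,759 − $18,900 = $96,859.
Annual expense = $96,859 / 7 = $13,837.
End of year 1: book value $101,922.
End of year 2: book value $88,085.
End of year 3: book value $74,248.
Accumulated through year 3 = $115,759 − $74,248 = $41,511.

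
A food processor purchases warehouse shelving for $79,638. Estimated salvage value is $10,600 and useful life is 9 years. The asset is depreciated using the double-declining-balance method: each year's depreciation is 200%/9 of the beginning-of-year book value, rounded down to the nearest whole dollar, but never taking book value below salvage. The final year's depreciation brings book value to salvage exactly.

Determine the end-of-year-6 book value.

$17,632

Depreciable base = $79,638 − $10,600 = $69,038.
Year 1: ⌊$79,638 × 200%/9⌋ = $17,697. Book value $61,941.
Year 2: ⌊$61,941 × 200%/9⌋ = $13,764. Book value $48,177.
Year 3: ⌊$48,177 × 200%/9⌋ = $10,706. Book value $37,471.
Year 4: ⌊$37,471 × 200%/9⌋ = $8,326. Book value $29,145.
Year 5: ⌊$29,145 × 200%/9⌋ = $6,476. Book value $22,669.
Year 6: ⌊$22,669 × 200%/9⌋ = $5,037. Book value $17,632.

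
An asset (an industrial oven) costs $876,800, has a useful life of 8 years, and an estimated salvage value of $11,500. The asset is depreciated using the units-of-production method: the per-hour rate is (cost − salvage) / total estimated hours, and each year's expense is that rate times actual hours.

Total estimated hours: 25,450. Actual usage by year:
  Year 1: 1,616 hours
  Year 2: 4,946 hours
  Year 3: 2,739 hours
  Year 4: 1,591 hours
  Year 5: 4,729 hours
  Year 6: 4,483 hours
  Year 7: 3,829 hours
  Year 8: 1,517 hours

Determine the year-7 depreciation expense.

Depreciable base = $876,800 − $11,500 = $865,300.
Rate = $865,300 / 25,450 hours = $34 per hour.
Year 1: 1,616 × $34 = $54,944. Book value $821,856.
Year 2: 4,946 × $34 = $168,164. Book value $653,692.
Year 3: 2,739 × $34 = $93,126. Book value $560,566.
Year 4: 1,591 × $34 = $54,094. Book value $506,472.
Year 5: 4,729 × $34 = $160,786. Book value $345,686.
Year 6: 4,483 × $34 = $152,422. Book value $193,264.
Year 7: 3,829 × $34 = $130,186. Book value $63,078.

$130,186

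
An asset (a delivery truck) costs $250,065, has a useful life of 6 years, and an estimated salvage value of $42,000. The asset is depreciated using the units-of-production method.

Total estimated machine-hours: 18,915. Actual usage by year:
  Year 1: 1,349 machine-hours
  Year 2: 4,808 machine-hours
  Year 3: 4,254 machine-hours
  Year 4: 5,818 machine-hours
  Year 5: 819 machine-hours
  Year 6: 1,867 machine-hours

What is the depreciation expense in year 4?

$63,998

Depreciable base = $250,065 − $42,000 = $208,065.
Rate = $208,065 / 18,915 machine-hours = $11 per machine-hour.
Year 1: 1,349 × $11 = $14,839. Book value $235,226.
Year 2: 4,808 × $11 = $52,888. Book value $182,338.
Year 3: 4,254 × $11 = $46,794. Book value $135,544.
Year 4: 5,818 × $11 = $63,998. Book value $71,546.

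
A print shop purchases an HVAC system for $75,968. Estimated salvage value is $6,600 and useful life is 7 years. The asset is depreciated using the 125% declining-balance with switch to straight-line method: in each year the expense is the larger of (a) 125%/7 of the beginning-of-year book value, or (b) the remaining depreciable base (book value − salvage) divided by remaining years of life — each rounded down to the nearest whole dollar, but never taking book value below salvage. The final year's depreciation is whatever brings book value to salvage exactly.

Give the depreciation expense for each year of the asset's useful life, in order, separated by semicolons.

$13,565; $11,143; $9,153; $8,876; $8,877; $8,877; $8,877

Depreciable base = $75,968 − $6,600 = $69,368.
Year 1: DB = ⌊$75,968 × 125%/7⌋ = $13,565; SL = ⌊$69,368/7⌋ = $9,909 → take DB $13,565. Book value $62,403.
Year 2: DB = ⌊$62,403 × 125%/7⌋ = $11,143; SL = ⌊$55,803/6⌋ = $9,300 → take DB $11,143. Book value $51,260.
Year 3: DB = ⌊$51,260 × 125%/7⌋ = $9,153; SL = ⌊$44,660/5⌋ = $8,932 → take DB $9,153. Book value $42,107.
Year 4: DB = ⌊$42,107 × 125%/7⌋ = $7,519; SL = ⌊$35,507/4⌋ = $8,876 → take SL $8,876. Book value $33,231.
Year 5: DB = ⌊$33,231 × 125%/7⌋ = $5,934; SL = ⌊$26,631/3⌋ = $8,877 → take SL $8,877. Book value $24,354.
Year 6: DB = ⌊$24,354 × 125%/7⌋ = $4,348; SL = ⌊$17,754/2⌋ = $8,877 → take SL $8,877. Book value $15,477.
Year 7 (final): $15,477 − $6,600 = $8,877. Book value $6,600.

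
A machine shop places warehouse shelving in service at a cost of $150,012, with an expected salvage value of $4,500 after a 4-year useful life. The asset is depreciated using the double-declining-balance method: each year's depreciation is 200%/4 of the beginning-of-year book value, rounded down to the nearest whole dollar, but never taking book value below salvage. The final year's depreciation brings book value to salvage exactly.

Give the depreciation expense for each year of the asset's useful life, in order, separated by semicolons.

Depreciable base = $150,012 − $4,500 = $145,512.
Year 1: ⌊$150,012 × 200%/4⌋ = $75,006. Book value $75,006.
Year 2: ⌊$75,006 × 200%/4⌋ = $37,503. Book value $37,503.
Year 3: ⌊$37,503 × 200%/4⌋ = $18,751. Book value $18,752.
Year 4 (final): $18,752 − $4,500 = $14,252. Book value $4,500.

$75,006; $37,503; $18,751; $14,252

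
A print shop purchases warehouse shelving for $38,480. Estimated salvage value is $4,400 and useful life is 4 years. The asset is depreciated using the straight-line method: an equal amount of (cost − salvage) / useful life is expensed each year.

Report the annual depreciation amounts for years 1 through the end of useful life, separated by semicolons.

$8,520; $8,520; $8,520; $8,520

Depreciable base = $38,480 − $4,400 = $34,080.
Annual expense = $34,080 / 4 = $8,520.
End of year 1: book value $29,960.
End of year 2: book value $21,440.
End of year 3: book value $12,920.
End of year 4: book value $4,400.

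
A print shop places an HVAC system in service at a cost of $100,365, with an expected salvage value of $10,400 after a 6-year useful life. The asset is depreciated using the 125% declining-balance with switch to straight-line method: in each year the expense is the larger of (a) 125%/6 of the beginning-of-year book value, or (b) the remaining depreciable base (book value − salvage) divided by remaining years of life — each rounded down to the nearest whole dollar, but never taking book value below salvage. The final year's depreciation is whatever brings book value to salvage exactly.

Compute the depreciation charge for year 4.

$13,126

Depreciable base = $100,365 − $10,400 = $89,965.
Year 1: DB = ⌊$100,365 × 125%/6⌋ = $20,909; SL = ⌊$89,965/6⌋ = $14,994 → take DB $20,909. Book value $79,456.
Year 2: DB = ⌊$79,456 × 125%/6⌋ = $16,553; SL = ⌊$69,056/5⌋ = $13,811 → take DB $16,553. Book value $62,903.
Year 3: DB = ⌊$62,903 × 125%/6⌋ = $13,104; SL = ⌊$52,503/4⌋ = $13,125 → take SL $13,125. Book value $49,778.
Year 4: DB = ⌊$49,778 × 125%/6⌋ = $10,370; SL = ⌊$39,378/3⌋ = $13,126 → take SL $13,126. Book value $36,652.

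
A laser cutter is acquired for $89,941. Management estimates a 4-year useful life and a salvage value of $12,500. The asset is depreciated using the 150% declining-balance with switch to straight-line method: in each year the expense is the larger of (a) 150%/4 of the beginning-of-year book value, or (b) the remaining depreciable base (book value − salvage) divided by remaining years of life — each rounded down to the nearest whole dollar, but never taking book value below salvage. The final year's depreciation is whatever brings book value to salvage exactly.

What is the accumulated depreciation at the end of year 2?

$54,807

Depreciable base = $89,941 − $12,500 = $77,441.
Year 1: DB = ⌊$89,941 × 150%/4⌋ = $33,727; SL = ⌊$77,441/4⌋ = $19,360 → take DB $33,727. Book value $56,214.
Year 2: DB = ⌊$56,214 × 150%/4⌋ = $21,080; SL = ⌊$43,714/3⌋ = $14,571 → take DB $21,080. Book value $35,134.
Accumulated through year 2 = $89,941 − $35,134 = $54,807.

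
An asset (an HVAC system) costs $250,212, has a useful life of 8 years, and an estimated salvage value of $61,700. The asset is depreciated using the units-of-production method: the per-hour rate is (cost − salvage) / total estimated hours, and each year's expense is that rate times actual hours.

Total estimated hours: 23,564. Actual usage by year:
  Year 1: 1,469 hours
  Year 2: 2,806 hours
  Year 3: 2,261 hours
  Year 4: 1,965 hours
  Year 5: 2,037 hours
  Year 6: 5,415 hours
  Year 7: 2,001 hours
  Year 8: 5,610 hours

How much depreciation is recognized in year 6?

$43,320

Depreciable base = $250,212 − $61,700 = $188,512.
Rate = $188,512 / 23,564 hours = $8 per hour.
Year 1: 1,469 × $8 = $11,752. Book value $238,460.
Year 2: 2,806 × $8 = $22,448. Book value $216,012.
Year 3: 2,261 × $8 = $18,088. Book value $197,924.
Year 4: 1,965 × $8 = $15,720. Book value $182,204.
Year 5: 2,037 × $8 = $16,296. Book value $165,908.
Year 6: 5,415 × $8 = $43,320. Book value $122,588.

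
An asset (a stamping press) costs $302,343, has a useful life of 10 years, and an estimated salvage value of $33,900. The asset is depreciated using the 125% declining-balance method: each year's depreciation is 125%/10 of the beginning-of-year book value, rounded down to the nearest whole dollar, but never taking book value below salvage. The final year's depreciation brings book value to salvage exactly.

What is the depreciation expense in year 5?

Depreciable base = $302,343 − $33,900 = $268,443.
Year 1: ⌊$302,343 × 125%/10⌋ = $37,792. Book value $264,551.
Year 2: ⌊$264,551 × 125%/10⌋ = $33,068. Book value $231,483.
Year 3: ⌊$231,483 × 125%/10⌋ = $28,935. Book value $202,548.
Year 4: ⌊$202,548 × 125%/10⌋ = $25,318. Book value $177,230.
Year 5: ⌊$177,230 × 125%/10⌋ = $22,153. Book value $155,077.

$22,153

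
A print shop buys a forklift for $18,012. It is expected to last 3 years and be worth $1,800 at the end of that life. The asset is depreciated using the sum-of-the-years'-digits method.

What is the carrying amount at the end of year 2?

$4,502

Depreciable base = $18,012 − $1,800 = $16,212.
Sum of the years' digits = 3+2+1 = 6.
Year 1: $16,212 × 3/6 = $8,106. Book value $9,906.
Year 2: $16,212 × 2/6 = $5,404. Book value $4,502.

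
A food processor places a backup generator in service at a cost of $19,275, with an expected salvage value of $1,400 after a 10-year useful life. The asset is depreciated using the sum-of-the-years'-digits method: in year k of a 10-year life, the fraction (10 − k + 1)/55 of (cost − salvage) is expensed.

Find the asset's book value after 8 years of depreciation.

Depreciable base = $19,275 − $1,400 = $17,875.
Sum of the years' digits = 10+9+8+7+6+5+4+3+2+1 = 55.
Year 1: $17,875 × 10/55 = $3,250. Book value $16,025.
Year 2: $17,875 × 9/55 = $2,925. Book value $13,100.
Year 3: $17,875 × 8/55 = $2,600. Book value $10,500.
Year 4: $17,875 × 7/55 = $2,275. Book value $8,225.
Year 5: $17,875 × 6/55 = $1,950. Book value $6,275.
Year 6: $17,875 × 5/55 = $1,625. Book value $4,650.
Year 7: $17,875 × 4/55 = $1,300. Book value $3,350.
Year 8: $17,875 × 3/55 = $975. Book value $2,375.

$2,375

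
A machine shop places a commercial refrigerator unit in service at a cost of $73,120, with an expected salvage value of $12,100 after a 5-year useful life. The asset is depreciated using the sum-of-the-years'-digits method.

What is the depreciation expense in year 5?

$4,068

Depreciable base = $73,120 − $12,100 = $61,020.
Sum of the years' digits = 5+4+3+2+1 = 15.
Year 1: $61,020 × 5/15 = $20,340. Book value $52,780.
Year 2: $61,020 × 4/15 = $16,272. Book value $36,508.
Year 3: $61,020 × 3/15 = $12,204. Book value $24,304.
Year 4: $61,020 × 2/15 = $8,136. Book value $16,168.
Year 5: $61,020 × 1/15 = $4,068. Book value $12,100.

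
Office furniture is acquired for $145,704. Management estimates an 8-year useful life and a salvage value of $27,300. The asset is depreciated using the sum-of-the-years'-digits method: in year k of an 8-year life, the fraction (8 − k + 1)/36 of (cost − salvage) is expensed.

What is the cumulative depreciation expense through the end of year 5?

Depreciable base = $145,704 − $27,300 = $118,404.
Sum of the years' digits = 8+7+6+5+4+3+2+1 = 36.
Year 1: $118,404 × 8/36 = $26,312. Book value $119,392.
Year 2: $118,404 × 7/36 = $23,023. Book value $96,369.
Year 3: $118,404 × 6/36 = $19,734. Book value $76,635.
Year 4: $118,404 × 5/36 = $16,445. Book value $60,190.
Year 5: $118,404 × 4/36 = $13,156. Book value $47,034.
Accumulated through year 5 = $145,704 − $47,034 = $98,670.

$98,670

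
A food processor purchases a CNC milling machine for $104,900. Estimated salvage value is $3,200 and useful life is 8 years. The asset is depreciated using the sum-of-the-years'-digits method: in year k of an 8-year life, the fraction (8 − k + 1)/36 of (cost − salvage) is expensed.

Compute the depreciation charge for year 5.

$11,300

Depreciable base = $104,900 − $3,200 = $101,700.
Sum of the years' digits = 8+7+6+5+4+3+2+1 = 36.
Year 1: $101,700 × 8/36 = $22,600. Book value $82,300.
Year 2: $101,700 × 7/36 = $19,775. Book value $62,525.
Year 3: $101,700 × 6/36 = $16,950. Book value $45,575.
Year 4: $101,700 × 5/36 = $14,125. Book value $31,450.
Year 5: $101,700 × 4/36 = $11,300. Book value $20,150.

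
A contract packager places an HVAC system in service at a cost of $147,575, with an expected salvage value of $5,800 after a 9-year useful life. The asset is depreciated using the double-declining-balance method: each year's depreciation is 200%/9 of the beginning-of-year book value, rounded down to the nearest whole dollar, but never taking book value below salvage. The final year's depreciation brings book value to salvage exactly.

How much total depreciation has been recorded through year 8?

Depreciable base = $147,575 − $5,800 = $141,775.
Year 1: ⌊$147,575 × 200%/9⌋ = $32,794. Book value $114,781.
Year 2: ⌊$114,781 × 200%/9⌋ = $25,506. Book value $89,275.
Year 3: ⌊$89,275 × 200%/9⌋ = $19,838. Book value $69,437.
Year 4: ⌊$69,437 × 200%/9⌋ = $15,430. Book value $54,007.
Year 5: ⌊$54,007 × 200%/9⌋ = $12,001. Book value $42,006.
Year 6: ⌊$42,006 × 200%/9⌋ = $9,334. Book value $32,672.
Year 7: ⌊$32,672 × 200%/9⌋ = $7,260. Book value $25,412.
Year 8: ⌊$25,412 × 200%/9⌋ = $5,647. Book value $19,765.
Accumulated through year 8 = $147,575 − $19,765 = $127,810.

$127,810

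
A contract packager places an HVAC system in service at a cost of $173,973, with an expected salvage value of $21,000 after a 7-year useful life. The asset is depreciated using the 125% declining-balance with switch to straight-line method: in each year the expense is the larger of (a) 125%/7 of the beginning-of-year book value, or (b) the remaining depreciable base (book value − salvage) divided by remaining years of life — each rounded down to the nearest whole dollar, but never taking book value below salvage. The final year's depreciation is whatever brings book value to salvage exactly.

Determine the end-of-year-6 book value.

Depreciable base = $173,973 − $21,000 = $152,973.
Year 1: DB = ⌊$173,973 × 125%/7⌋ = $31,066; SL = ⌊$152,973/7⌋ = $21,853 → take DB $31,066. Book value $142,907.
Year 2: DB = ⌊$142,907 × 125%/7⌋ = $25,519; SL = ⌊$121,907/6⌋ = $20,317 → take DB $25,519. Book value $117,388.
Year 3: DB = ⌊$117,388 × 125%/7⌋ = $20,962; SL = ⌊$96,388/5⌋ = $19,277 → take DB $20,962. Book value $96,426.
Year 4: DB = ⌊$96,426 × 125%/7⌋ = $17,218; SL = ⌊$75,426/4⌋ = $18,856 → take SL $18,856. Book value $77,570.
Year 5: DB = ⌊$77,570 × 125%/7⌋ = $13,851; SL = ⌊$56,570/3⌋ = $18,856 → take SL $18,856. Book value $58,714.
Year 6: DB = ⌊$58,714 × 125%/7⌋ = $10,484; SL = ⌊$37,714/2⌋ = $18,857 → take SL $18,857. Book value $39,857.

$39,857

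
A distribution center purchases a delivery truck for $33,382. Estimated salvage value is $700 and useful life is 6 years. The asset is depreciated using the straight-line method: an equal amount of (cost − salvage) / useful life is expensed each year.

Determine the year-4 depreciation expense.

Depreciable base = $33,382 − $700 = $32,682.
Annual expense = $32,682 / 6 = $5,447.

$5,447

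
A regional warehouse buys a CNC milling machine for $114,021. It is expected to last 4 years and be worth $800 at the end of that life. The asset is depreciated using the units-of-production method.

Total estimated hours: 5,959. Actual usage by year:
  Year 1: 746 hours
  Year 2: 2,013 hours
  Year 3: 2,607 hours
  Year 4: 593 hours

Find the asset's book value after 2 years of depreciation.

$61,600

Depreciable base = $114,021 − $800 = $113,221.
Rate = $113,221 / 5,959 hours = $19 per hour.
Year 1: 746 × $19 = $14,174. Book value $99,847.
Year 2: 2,013 × $19 = $38,247. Book value $61,600.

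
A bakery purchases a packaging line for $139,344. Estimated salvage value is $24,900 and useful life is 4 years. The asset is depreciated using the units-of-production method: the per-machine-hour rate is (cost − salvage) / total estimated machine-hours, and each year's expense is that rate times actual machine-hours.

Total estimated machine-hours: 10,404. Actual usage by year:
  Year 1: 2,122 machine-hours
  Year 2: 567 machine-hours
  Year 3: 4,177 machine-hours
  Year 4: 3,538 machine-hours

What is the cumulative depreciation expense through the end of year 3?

Depreciable base = $139,344 − $24,900 = $114,444.
Rate = $114,444 / 10,404 machine-hours = $11 per machine-hour.
Year 1: 2,122 × $11 = $23,342. Book value $116,002.
Year 2: 567 × $11 = $6,237. Book value $109,765.
Year 3: 4,177 × $11 = $45,947. Book value $63,818.
Accumulated through year 3 = $139,344 − $63,818 = $75,526.

$75,526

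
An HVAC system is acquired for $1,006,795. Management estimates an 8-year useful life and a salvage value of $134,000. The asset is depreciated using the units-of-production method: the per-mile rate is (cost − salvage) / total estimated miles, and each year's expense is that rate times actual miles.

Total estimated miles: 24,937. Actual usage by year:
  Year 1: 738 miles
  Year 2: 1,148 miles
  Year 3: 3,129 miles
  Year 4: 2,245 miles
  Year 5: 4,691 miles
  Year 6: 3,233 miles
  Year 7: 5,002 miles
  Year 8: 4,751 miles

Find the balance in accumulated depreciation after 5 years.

Depreciable base = $1,006,795 − $134,000 = $872,795.
Rate = $872,795 / 24,937 miles = $35 per mile.
Year 1: 738 × $35 = $25,830. Book value $980,965.
Year 2: 1,148 × $35 = $40,180. Book value $940,785.
Year 3: 3,129 × $35 = $109,515. Book value $831,270.
Year 4: 2,245 × $35 = $78,575. Book value $752,695.
Year 5: 4,691 × $35 = $164,185. Book value $588,510.
Accumulated through year 5 = $1,006,795 − $588,510 = $418,285.

$418,285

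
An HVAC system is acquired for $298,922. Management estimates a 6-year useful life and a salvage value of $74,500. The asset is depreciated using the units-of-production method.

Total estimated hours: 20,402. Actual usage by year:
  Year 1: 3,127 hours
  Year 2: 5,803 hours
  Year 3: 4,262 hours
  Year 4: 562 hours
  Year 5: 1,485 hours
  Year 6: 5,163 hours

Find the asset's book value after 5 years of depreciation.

Depreciable base = $298,922 − $74,500 = $224,422.
Rate = $224,422 / 20,402 hours = $11 per hour.
Year 1: 3,127 × $11 = $34,397. Book value $264,525.
Year 2: 5,803 × $11 = $63,833. Book value $200,692.
Year 3: 4,262 × $11 = $46,882. Book value $153,810.
Year 4: 562 × $11 = $6,182. Book value $147,628.
Year 5: 1,485 × $11 = $16,335. Book value $131,293.

$131,293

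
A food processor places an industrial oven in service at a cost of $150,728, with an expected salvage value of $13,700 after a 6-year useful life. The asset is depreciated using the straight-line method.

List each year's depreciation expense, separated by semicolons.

$22,838; $22,838; $22,838; $22,838; $22,838; $22,838

Depreciable base = $150,728 − $13,700 = $137,028.
Annual expense = $137,028 / 6 = $22,838.
End of year 1: book value $127,890.
End of year 2: book value $105,052.
End of year 3: book value $82,214.
End of year 4: book value $59,376.
End of year 5: book value $36,538.
End of year 6: book value $13,700.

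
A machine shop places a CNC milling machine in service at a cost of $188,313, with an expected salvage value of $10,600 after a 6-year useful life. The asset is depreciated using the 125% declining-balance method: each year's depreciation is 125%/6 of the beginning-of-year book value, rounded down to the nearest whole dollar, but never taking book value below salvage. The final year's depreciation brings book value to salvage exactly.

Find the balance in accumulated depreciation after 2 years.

Depreciable base = $188,313 − $10,600 = $177,713.
Year 1: ⌊$188,313 × 125%/6⌋ = $39,231. Book value $149,082.
Year 2: ⌊$149,082 × 125%/6⌋ = $31,058. Book value $118,024.
Accumulated through year 2 = $188,313 − $118,024 = $70,289.

$70,289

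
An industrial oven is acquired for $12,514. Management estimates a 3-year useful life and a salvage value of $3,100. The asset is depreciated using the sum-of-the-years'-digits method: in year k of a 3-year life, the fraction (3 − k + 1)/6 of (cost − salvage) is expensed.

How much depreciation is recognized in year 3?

$1,569

Depreciable base = $12,514 − $3,100 = $9,414.
Sum of the years' digits = 3+2+1 = 6.
Year 1: $9,414 × 3/6 = $4,707. Book value $7,807.
Year 2: $9,414 × 2/6 = $3,138. Book value $4,669.
Year 3: $9,414 × 1/6 = $1,569. Book value $3,100.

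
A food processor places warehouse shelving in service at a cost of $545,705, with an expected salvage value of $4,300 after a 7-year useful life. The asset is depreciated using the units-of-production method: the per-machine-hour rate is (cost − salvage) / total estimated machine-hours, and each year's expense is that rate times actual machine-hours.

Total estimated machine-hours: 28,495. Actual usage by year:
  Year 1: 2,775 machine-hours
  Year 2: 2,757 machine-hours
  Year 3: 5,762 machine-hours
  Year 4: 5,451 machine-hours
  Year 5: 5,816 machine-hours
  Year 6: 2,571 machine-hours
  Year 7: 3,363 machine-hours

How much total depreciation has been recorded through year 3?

$214,586

Depreciable base = $545,705 − $4,300 = $541,405.
Rate = $541,405 / 28,495 machine-hours = $19 per machine-hour.
Year 1: 2,775 × $19 = $52,725. Book value $492,980.
Year 2: 2,757 × $19 = $52,383. Book value $440,597.
Year 3: 5,762 × $19 = $109,478. Book value $331,119.
Accumulated through year 3 = $545,705 − $331,119 = $214,586.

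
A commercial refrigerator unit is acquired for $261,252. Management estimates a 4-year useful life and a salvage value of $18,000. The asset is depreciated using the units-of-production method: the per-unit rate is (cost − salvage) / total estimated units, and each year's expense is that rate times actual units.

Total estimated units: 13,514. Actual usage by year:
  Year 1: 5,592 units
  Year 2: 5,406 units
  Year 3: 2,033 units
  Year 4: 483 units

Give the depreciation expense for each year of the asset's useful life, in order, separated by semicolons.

$100,656; $97,308; $36,594; $8,694

Depreciable base = $261,252 − $18,000 = $243,252.
Rate = $243,252 / 13,514 units = $18 per unit.
Year 1: 5,592 × $18 = $100,656. Book value $160,596.
Year 2: 5,406 × $18 = $97,308. Book value $63,288.
Year 3: 2,033 × $18 = $36,594. Book value $26,694.
Year 4: 483 × $18 = $8,694. Book value $18,000.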